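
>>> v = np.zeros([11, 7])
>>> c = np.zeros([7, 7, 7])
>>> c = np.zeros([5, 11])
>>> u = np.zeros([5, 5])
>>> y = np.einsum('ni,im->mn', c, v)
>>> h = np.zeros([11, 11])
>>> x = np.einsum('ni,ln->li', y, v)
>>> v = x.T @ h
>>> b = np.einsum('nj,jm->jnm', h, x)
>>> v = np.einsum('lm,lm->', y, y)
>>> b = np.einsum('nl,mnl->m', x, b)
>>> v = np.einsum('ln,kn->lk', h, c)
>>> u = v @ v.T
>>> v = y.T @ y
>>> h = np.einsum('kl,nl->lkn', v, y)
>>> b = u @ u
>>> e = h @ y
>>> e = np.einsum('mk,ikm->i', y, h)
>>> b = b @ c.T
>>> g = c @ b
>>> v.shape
(5, 5)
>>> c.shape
(5, 11)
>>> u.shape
(11, 11)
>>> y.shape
(7, 5)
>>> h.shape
(5, 5, 7)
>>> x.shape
(11, 5)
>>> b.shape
(11, 5)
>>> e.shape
(5,)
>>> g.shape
(5, 5)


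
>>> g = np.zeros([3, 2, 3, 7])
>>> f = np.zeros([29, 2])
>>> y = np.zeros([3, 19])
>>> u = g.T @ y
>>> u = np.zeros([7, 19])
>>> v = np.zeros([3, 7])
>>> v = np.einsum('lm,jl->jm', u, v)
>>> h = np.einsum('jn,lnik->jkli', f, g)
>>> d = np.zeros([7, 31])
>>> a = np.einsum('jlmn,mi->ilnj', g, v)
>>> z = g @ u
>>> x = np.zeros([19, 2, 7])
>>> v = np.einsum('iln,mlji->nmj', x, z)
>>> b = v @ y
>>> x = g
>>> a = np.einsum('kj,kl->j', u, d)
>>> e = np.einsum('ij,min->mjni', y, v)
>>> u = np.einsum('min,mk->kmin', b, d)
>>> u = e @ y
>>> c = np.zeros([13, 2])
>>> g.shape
(3, 2, 3, 7)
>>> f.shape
(29, 2)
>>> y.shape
(3, 19)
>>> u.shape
(7, 19, 3, 19)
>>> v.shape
(7, 3, 3)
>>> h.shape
(29, 7, 3, 3)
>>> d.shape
(7, 31)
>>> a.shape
(19,)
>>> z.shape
(3, 2, 3, 19)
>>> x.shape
(3, 2, 3, 7)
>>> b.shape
(7, 3, 19)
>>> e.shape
(7, 19, 3, 3)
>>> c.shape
(13, 2)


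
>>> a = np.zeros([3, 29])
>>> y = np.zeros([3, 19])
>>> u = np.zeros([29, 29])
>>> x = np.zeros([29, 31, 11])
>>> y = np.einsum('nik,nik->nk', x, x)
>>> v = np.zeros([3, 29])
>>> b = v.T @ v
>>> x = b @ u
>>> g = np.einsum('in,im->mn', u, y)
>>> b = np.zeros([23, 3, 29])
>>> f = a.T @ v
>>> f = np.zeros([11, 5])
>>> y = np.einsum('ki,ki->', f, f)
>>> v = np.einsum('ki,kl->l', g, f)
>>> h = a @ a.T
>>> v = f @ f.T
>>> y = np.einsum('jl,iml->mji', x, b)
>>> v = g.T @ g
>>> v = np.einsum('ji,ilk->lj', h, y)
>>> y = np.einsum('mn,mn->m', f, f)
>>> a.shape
(3, 29)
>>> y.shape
(11,)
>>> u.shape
(29, 29)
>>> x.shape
(29, 29)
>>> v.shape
(29, 3)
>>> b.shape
(23, 3, 29)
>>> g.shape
(11, 29)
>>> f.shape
(11, 5)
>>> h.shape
(3, 3)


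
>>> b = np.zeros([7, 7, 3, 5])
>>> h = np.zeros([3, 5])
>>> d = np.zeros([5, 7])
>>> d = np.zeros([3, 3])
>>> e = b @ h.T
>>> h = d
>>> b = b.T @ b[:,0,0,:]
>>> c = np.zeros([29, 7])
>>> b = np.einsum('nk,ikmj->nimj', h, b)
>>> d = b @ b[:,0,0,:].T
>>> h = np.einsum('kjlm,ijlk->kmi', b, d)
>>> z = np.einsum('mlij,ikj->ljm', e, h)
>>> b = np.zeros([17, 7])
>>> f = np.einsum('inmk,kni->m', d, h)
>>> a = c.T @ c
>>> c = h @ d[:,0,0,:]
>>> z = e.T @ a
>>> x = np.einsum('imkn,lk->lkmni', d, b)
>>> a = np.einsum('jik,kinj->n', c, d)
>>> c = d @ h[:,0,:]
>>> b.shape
(17, 7)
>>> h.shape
(3, 5, 3)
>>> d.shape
(3, 5, 7, 3)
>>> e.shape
(7, 7, 3, 3)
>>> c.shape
(3, 5, 7, 3)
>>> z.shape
(3, 3, 7, 7)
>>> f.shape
(7,)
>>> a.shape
(7,)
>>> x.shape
(17, 7, 5, 3, 3)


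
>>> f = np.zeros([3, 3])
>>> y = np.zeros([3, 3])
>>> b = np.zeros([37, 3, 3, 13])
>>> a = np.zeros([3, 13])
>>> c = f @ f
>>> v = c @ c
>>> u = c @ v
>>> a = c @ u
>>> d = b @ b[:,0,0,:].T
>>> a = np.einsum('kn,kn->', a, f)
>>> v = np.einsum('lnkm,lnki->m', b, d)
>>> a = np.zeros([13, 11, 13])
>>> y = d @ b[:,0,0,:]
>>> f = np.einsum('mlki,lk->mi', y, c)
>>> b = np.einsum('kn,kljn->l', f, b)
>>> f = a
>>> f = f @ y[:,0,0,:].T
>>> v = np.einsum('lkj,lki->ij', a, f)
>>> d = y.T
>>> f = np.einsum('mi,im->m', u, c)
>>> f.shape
(3,)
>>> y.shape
(37, 3, 3, 13)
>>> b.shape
(3,)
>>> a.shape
(13, 11, 13)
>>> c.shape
(3, 3)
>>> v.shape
(37, 13)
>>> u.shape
(3, 3)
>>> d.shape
(13, 3, 3, 37)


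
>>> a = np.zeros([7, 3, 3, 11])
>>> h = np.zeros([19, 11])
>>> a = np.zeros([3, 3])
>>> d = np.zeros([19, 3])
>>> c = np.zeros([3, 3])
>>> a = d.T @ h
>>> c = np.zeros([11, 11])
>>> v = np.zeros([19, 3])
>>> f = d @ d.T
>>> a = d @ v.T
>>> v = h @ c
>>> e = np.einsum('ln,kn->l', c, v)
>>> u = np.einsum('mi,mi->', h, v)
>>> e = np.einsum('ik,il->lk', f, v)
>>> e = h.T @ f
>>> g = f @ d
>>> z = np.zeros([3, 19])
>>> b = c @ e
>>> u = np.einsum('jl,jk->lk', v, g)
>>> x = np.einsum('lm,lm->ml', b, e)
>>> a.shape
(19, 19)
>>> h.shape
(19, 11)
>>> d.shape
(19, 3)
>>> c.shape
(11, 11)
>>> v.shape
(19, 11)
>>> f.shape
(19, 19)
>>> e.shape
(11, 19)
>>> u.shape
(11, 3)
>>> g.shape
(19, 3)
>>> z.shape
(3, 19)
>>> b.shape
(11, 19)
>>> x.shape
(19, 11)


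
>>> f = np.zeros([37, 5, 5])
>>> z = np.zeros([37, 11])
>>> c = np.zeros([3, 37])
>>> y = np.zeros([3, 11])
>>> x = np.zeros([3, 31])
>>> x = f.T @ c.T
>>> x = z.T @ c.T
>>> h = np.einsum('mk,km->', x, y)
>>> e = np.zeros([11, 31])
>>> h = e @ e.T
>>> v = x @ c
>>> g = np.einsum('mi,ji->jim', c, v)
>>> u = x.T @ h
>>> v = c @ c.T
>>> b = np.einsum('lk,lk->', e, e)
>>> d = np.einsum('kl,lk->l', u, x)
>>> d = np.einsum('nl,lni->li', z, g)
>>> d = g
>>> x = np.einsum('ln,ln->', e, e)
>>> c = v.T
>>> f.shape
(37, 5, 5)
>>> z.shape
(37, 11)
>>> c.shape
(3, 3)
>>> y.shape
(3, 11)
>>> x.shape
()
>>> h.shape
(11, 11)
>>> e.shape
(11, 31)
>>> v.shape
(3, 3)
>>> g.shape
(11, 37, 3)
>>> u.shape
(3, 11)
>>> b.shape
()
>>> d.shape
(11, 37, 3)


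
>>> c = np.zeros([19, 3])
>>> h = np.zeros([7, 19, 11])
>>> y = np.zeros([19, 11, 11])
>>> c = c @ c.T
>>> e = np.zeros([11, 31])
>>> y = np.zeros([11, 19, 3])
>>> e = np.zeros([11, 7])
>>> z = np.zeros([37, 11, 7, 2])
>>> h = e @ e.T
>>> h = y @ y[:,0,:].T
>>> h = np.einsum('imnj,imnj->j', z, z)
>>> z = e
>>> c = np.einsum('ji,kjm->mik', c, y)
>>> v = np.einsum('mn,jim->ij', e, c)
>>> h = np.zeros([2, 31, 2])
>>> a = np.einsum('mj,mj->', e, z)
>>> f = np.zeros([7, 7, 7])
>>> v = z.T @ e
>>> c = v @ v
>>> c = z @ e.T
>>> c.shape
(11, 11)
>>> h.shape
(2, 31, 2)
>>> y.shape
(11, 19, 3)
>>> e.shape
(11, 7)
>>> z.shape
(11, 7)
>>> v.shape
(7, 7)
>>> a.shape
()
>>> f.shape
(7, 7, 7)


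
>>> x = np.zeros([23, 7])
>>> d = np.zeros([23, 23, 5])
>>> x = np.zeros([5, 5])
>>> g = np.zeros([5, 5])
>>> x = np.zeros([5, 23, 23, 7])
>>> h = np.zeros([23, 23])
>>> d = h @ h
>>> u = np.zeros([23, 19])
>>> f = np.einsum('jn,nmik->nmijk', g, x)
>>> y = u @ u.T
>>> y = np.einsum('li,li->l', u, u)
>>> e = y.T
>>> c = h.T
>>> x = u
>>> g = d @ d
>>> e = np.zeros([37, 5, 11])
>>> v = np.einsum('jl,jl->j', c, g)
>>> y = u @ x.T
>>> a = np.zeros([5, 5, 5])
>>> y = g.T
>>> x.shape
(23, 19)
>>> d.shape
(23, 23)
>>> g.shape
(23, 23)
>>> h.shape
(23, 23)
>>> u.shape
(23, 19)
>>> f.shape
(5, 23, 23, 5, 7)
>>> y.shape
(23, 23)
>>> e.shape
(37, 5, 11)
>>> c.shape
(23, 23)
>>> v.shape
(23,)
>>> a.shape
(5, 5, 5)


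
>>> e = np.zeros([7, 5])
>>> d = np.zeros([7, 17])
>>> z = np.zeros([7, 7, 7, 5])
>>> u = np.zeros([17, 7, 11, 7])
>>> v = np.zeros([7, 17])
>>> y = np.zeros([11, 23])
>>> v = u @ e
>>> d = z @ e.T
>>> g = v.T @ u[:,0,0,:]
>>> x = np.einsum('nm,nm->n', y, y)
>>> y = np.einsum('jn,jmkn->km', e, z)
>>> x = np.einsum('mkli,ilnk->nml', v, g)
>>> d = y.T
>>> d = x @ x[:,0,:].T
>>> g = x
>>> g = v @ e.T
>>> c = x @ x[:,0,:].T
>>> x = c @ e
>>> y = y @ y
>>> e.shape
(7, 5)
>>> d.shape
(7, 17, 7)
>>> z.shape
(7, 7, 7, 5)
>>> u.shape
(17, 7, 11, 7)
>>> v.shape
(17, 7, 11, 5)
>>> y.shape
(7, 7)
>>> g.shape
(17, 7, 11, 7)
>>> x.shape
(7, 17, 5)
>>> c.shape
(7, 17, 7)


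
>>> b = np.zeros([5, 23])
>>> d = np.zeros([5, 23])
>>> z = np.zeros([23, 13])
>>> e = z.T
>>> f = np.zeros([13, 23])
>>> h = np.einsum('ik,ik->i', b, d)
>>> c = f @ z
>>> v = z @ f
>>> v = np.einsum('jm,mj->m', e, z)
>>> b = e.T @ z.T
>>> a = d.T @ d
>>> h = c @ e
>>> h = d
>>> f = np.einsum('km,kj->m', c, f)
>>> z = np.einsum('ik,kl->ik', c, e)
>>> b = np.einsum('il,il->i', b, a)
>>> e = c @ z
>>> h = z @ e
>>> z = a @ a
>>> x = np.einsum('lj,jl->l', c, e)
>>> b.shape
(23,)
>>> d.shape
(5, 23)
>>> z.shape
(23, 23)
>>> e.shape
(13, 13)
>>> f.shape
(13,)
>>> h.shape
(13, 13)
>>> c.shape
(13, 13)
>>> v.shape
(23,)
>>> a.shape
(23, 23)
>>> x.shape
(13,)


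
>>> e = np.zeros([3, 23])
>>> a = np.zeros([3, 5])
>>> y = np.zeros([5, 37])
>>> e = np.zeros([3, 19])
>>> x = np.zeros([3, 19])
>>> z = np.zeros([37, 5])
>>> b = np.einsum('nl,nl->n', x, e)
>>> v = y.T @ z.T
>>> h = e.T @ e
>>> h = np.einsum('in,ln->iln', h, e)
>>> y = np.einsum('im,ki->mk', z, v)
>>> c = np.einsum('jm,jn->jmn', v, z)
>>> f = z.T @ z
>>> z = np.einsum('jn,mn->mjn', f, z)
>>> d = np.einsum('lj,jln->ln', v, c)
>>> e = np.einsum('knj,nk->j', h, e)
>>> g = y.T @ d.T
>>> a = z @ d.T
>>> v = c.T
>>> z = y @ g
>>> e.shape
(19,)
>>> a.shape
(37, 5, 37)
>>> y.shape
(5, 37)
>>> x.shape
(3, 19)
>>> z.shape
(5, 37)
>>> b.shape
(3,)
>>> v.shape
(5, 37, 37)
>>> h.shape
(19, 3, 19)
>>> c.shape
(37, 37, 5)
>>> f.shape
(5, 5)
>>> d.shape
(37, 5)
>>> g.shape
(37, 37)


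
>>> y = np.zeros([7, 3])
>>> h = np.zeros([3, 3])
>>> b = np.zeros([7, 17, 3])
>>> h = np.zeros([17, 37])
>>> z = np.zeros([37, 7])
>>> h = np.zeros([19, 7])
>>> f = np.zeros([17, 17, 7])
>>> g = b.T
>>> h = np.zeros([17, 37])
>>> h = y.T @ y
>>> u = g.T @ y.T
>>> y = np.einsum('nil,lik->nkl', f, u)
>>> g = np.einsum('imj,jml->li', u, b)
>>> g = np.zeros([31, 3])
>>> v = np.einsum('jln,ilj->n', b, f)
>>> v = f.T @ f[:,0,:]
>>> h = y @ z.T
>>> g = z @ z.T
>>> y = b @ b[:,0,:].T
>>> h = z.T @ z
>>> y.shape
(7, 17, 7)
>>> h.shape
(7, 7)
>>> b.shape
(7, 17, 3)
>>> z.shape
(37, 7)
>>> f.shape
(17, 17, 7)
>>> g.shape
(37, 37)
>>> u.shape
(7, 17, 7)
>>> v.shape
(7, 17, 7)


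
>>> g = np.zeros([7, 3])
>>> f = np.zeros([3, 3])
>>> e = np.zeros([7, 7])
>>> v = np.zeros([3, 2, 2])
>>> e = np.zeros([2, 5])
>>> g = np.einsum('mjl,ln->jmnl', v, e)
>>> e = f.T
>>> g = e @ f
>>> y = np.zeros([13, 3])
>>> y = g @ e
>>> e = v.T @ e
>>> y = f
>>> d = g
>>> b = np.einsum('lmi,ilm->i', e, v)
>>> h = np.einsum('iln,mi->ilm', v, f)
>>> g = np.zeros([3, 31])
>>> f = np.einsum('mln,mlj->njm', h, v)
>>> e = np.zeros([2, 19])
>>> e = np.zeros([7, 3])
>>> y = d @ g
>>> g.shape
(3, 31)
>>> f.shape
(3, 2, 3)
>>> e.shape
(7, 3)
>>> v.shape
(3, 2, 2)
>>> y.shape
(3, 31)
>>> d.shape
(3, 3)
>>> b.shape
(3,)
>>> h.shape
(3, 2, 3)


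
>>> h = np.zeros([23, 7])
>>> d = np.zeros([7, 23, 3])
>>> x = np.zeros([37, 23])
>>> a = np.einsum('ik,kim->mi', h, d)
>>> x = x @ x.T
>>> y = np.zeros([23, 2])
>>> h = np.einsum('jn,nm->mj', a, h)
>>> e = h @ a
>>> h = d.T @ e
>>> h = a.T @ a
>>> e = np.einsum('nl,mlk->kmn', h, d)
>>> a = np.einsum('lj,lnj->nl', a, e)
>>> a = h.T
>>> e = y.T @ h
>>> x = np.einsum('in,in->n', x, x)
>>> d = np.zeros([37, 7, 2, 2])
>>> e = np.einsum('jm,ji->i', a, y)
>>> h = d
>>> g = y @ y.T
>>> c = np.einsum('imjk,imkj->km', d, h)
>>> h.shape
(37, 7, 2, 2)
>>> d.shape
(37, 7, 2, 2)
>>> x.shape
(37,)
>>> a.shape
(23, 23)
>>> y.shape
(23, 2)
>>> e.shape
(2,)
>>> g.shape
(23, 23)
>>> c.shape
(2, 7)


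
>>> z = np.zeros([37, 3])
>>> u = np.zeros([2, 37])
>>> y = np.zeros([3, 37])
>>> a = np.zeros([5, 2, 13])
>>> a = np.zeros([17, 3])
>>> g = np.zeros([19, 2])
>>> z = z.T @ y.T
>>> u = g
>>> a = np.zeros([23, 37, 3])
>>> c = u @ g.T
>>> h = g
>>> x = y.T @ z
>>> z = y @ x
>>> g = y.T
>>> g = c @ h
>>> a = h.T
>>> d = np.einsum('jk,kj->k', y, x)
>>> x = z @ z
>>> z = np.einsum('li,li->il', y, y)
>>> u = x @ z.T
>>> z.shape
(37, 3)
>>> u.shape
(3, 37)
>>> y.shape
(3, 37)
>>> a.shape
(2, 19)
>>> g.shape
(19, 2)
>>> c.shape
(19, 19)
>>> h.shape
(19, 2)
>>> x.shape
(3, 3)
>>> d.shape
(37,)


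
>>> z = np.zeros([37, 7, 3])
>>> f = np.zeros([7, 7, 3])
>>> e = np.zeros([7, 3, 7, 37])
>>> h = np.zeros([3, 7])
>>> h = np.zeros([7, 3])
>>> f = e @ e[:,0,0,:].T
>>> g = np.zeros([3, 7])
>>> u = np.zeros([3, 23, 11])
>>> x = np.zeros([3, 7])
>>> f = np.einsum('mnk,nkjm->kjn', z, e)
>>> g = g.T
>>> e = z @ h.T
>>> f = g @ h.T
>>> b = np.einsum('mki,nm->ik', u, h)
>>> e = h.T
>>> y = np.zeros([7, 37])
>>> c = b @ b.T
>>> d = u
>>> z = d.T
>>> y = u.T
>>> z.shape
(11, 23, 3)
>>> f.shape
(7, 7)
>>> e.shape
(3, 7)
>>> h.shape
(7, 3)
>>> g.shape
(7, 3)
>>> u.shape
(3, 23, 11)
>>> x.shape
(3, 7)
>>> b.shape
(11, 23)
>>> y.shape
(11, 23, 3)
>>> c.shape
(11, 11)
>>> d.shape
(3, 23, 11)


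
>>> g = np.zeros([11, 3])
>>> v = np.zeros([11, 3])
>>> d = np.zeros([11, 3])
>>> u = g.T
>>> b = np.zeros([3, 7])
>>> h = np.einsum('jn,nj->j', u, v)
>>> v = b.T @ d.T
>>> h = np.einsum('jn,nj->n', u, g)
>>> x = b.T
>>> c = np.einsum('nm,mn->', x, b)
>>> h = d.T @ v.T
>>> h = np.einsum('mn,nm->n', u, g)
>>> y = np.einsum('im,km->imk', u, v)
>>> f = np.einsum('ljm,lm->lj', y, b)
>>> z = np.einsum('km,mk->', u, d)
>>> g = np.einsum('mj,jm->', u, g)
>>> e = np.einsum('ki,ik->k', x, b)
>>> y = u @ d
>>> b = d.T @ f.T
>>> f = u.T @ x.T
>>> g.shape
()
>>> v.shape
(7, 11)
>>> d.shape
(11, 3)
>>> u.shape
(3, 11)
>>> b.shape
(3, 3)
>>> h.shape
(11,)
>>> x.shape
(7, 3)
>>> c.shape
()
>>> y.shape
(3, 3)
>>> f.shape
(11, 7)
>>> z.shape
()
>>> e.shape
(7,)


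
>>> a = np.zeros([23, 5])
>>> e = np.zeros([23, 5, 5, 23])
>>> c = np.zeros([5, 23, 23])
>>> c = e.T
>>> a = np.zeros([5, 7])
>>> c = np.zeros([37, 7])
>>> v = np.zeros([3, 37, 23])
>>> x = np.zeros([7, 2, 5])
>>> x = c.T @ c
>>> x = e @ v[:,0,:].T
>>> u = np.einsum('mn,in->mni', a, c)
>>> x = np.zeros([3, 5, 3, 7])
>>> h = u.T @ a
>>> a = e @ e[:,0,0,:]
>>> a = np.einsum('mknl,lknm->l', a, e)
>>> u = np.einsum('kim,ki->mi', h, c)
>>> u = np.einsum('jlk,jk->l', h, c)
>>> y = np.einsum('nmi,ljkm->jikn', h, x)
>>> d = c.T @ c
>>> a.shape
(23,)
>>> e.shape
(23, 5, 5, 23)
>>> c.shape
(37, 7)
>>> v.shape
(3, 37, 23)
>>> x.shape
(3, 5, 3, 7)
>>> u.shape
(7,)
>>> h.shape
(37, 7, 7)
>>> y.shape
(5, 7, 3, 37)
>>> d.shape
(7, 7)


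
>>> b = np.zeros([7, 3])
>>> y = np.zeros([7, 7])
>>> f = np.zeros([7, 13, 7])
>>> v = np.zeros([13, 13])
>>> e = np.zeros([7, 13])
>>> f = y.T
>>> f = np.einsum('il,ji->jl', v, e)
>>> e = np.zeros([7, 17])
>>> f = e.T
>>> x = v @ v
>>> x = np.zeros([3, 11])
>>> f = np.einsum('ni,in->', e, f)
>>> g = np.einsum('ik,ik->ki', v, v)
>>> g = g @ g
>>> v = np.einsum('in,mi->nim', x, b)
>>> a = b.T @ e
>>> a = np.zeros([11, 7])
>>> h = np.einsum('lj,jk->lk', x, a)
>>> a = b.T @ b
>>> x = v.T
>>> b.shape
(7, 3)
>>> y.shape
(7, 7)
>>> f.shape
()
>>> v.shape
(11, 3, 7)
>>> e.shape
(7, 17)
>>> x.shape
(7, 3, 11)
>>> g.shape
(13, 13)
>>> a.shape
(3, 3)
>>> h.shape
(3, 7)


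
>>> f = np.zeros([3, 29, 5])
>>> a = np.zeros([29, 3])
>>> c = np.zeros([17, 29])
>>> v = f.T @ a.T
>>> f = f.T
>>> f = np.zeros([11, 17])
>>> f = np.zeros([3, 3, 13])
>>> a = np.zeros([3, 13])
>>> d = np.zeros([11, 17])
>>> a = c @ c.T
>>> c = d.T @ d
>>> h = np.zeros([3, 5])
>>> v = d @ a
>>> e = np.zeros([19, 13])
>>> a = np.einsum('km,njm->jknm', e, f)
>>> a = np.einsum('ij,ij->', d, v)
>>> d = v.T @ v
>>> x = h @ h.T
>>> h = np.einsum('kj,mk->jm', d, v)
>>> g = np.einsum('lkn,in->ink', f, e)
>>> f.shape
(3, 3, 13)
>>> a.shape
()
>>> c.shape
(17, 17)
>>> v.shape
(11, 17)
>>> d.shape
(17, 17)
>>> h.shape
(17, 11)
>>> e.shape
(19, 13)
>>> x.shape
(3, 3)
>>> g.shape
(19, 13, 3)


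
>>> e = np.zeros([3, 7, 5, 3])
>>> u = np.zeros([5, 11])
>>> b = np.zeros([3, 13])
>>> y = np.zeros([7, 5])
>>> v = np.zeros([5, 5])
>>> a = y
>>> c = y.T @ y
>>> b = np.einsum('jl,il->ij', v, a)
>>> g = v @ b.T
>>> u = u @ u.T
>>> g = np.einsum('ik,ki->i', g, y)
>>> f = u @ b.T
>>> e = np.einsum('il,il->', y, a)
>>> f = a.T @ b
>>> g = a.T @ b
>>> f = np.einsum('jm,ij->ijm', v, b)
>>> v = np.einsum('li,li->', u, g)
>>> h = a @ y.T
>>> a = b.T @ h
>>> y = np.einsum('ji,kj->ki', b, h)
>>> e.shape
()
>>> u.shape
(5, 5)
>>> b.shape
(7, 5)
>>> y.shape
(7, 5)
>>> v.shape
()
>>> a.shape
(5, 7)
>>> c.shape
(5, 5)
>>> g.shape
(5, 5)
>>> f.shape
(7, 5, 5)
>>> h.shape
(7, 7)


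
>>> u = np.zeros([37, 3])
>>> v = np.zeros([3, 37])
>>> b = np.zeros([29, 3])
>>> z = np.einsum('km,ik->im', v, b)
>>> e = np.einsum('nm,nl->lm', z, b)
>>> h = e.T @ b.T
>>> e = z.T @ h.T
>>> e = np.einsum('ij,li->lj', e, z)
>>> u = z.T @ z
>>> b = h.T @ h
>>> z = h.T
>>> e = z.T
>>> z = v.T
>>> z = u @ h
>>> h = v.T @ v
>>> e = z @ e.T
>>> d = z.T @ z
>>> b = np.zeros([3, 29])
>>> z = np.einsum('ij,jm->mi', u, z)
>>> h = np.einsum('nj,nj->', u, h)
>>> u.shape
(37, 37)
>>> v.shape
(3, 37)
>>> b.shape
(3, 29)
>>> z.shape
(29, 37)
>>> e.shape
(37, 37)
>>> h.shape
()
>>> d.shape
(29, 29)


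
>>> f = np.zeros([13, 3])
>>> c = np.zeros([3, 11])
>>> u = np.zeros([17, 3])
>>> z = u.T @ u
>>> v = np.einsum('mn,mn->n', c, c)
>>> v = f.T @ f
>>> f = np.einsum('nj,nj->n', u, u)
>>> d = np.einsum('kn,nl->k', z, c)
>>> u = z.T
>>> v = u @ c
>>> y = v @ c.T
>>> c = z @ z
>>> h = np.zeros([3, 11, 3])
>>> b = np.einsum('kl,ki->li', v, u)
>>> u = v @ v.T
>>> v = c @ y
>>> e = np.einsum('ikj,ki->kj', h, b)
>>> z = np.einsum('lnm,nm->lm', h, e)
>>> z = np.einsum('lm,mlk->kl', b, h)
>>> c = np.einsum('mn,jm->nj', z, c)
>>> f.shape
(17,)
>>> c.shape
(11, 3)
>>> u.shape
(3, 3)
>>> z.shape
(3, 11)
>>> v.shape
(3, 3)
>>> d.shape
(3,)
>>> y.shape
(3, 3)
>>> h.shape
(3, 11, 3)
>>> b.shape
(11, 3)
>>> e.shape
(11, 3)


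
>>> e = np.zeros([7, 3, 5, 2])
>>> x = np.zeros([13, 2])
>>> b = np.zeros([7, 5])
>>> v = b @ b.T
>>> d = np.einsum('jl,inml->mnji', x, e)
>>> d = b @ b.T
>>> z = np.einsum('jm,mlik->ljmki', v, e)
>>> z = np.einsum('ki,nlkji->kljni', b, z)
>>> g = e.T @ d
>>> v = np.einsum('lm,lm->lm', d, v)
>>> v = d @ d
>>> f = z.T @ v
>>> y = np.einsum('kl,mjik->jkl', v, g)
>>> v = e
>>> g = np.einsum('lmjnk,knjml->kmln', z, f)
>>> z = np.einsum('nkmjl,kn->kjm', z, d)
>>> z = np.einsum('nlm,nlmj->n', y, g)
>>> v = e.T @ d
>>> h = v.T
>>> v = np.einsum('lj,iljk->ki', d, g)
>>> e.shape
(7, 3, 5, 2)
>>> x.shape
(13, 2)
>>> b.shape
(7, 5)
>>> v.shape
(3, 5)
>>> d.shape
(7, 7)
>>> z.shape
(5,)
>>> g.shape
(5, 7, 7, 3)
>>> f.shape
(5, 3, 2, 7, 7)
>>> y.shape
(5, 7, 7)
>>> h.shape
(7, 3, 5, 2)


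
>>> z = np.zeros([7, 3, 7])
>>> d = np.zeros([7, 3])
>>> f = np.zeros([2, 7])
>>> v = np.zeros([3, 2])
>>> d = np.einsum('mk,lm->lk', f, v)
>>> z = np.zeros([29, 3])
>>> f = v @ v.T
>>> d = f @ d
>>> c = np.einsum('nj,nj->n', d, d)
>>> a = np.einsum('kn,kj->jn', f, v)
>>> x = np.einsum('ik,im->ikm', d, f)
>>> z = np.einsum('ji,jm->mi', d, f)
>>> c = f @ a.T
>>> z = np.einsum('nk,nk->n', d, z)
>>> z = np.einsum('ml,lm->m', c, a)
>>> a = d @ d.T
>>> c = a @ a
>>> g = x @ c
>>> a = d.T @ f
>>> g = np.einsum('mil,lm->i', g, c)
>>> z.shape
(3,)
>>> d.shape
(3, 7)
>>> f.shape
(3, 3)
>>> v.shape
(3, 2)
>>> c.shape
(3, 3)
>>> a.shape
(7, 3)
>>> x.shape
(3, 7, 3)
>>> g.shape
(7,)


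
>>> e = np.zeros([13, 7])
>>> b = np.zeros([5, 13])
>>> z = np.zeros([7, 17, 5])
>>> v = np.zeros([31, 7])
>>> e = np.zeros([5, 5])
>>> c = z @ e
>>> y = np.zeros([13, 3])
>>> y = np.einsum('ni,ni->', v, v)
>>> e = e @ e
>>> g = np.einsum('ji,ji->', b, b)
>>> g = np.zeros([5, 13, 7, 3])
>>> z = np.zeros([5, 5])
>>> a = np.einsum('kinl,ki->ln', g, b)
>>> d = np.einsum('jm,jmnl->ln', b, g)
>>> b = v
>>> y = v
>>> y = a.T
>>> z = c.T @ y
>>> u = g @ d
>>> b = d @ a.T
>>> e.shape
(5, 5)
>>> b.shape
(3, 3)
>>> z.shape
(5, 17, 3)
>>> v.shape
(31, 7)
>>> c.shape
(7, 17, 5)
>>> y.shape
(7, 3)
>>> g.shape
(5, 13, 7, 3)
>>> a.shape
(3, 7)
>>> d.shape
(3, 7)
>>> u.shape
(5, 13, 7, 7)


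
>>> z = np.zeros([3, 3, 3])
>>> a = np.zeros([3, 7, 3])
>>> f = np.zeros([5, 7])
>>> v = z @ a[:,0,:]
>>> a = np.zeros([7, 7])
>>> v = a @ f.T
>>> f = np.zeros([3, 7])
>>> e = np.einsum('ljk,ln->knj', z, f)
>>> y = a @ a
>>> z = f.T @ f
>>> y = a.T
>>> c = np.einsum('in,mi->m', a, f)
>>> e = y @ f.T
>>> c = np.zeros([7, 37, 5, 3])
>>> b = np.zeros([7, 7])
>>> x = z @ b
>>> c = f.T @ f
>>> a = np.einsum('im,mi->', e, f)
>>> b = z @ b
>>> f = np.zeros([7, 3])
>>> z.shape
(7, 7)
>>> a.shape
()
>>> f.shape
(7, 3)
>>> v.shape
(7, 5)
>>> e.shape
(7, 3)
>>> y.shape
(7, 7)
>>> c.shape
(7, 7)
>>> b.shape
(7, 7)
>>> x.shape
(7, 7)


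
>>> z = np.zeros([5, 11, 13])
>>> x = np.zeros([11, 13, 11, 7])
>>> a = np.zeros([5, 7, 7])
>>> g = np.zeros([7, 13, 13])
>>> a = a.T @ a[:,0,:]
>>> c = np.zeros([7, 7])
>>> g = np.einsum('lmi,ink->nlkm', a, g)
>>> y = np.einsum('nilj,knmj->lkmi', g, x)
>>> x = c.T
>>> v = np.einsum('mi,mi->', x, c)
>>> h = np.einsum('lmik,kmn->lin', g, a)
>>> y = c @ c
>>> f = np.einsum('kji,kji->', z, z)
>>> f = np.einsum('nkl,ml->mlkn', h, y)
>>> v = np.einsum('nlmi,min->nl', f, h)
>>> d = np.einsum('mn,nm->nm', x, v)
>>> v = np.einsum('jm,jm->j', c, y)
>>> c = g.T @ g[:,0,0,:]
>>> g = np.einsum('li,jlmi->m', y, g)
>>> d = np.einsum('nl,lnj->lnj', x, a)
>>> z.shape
(5, 11, 13)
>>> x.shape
(7, 7)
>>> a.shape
(7, 7, 7)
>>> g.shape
(13,)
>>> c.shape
(7, 13, 7, 7)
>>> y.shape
(7, 7)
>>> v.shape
(7,)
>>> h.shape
(13, 13, 7)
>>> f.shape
(7, 7, 13, 13)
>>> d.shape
(7, 7, 7)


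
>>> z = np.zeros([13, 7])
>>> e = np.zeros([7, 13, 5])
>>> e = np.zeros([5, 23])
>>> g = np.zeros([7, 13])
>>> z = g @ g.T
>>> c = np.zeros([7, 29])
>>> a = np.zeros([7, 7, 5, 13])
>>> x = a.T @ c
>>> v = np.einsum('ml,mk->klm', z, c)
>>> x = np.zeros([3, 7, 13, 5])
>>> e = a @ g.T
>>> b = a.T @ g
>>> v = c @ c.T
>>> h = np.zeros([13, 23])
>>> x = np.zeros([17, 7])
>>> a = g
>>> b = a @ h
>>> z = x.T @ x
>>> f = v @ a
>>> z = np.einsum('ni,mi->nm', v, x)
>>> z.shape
(7, 17)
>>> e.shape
(7, 7, 5, 7)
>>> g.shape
(7, 13)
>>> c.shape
(7, 29)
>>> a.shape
(7, 13)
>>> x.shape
(17, 7)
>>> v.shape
(7, 7)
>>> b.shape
(7, 23)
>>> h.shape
(13, 23)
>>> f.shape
(7, 13)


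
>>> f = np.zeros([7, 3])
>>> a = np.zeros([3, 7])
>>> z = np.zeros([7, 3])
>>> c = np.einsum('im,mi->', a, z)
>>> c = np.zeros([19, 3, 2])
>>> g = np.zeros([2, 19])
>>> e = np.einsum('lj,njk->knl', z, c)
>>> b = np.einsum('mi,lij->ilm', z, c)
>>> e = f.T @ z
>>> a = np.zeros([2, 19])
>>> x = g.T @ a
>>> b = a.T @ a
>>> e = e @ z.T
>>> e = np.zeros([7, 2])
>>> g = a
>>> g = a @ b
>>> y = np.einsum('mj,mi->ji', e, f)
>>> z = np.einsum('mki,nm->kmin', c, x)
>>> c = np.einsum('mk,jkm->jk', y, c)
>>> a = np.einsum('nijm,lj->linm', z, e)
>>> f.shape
(7, 3)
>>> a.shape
(7, 19, 3, 19)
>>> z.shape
(3, 19, 2, 19)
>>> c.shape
(19, 3)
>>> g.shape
(2, 19)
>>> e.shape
(7, 2)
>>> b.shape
(19, 19)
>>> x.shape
(19, 19)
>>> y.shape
(2, 3)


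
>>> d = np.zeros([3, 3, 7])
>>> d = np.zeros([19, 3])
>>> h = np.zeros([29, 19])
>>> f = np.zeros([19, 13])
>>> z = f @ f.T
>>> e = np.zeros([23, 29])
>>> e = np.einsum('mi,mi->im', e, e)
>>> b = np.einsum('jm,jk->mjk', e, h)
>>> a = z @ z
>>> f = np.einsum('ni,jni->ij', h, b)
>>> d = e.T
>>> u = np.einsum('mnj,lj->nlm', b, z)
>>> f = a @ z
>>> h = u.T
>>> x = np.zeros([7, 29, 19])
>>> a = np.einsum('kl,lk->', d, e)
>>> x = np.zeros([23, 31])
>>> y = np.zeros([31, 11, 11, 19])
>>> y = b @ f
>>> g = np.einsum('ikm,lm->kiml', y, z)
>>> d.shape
(23, 29)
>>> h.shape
(23, 19, 29)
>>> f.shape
(19, 19)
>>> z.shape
(19, 19)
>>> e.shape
(29, 23)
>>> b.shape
(23, 29, 19)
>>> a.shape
()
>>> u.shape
(29, 19, 23)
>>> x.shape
(23, 31)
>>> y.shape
(23, 29, 19)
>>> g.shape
(29, 23, 19, 19)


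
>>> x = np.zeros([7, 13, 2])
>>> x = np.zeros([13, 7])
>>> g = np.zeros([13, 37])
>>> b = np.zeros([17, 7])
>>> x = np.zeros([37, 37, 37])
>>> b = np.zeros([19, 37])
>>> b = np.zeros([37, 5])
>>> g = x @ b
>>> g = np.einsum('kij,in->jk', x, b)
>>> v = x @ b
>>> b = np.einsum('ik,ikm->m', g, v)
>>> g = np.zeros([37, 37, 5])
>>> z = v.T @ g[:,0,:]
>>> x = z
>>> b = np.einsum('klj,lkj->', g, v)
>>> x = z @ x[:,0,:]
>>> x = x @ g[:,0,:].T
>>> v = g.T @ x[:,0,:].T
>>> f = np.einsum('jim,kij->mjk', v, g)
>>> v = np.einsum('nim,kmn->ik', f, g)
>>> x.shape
(5, 37, 37)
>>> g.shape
(37, 37, 5)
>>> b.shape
()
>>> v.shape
(5, 37)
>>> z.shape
(5, 37, 5)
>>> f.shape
(5, 5, 37)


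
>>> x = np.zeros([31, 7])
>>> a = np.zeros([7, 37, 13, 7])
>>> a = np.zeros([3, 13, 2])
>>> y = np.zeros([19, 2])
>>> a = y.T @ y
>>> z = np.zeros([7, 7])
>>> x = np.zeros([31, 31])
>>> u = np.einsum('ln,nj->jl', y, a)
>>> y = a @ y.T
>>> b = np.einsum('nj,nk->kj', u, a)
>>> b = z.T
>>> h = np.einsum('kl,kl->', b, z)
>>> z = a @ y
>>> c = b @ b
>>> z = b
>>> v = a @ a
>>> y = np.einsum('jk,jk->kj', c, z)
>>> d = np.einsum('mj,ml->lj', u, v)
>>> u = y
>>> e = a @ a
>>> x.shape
(31, 31)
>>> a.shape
(2, 2)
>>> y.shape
(7, 7)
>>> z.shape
(7, 7)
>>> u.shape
(7, 7)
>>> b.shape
(7, 7)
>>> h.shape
()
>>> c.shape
(7, 7)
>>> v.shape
(2, 2)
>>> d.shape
(2, 19)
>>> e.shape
(2, 2)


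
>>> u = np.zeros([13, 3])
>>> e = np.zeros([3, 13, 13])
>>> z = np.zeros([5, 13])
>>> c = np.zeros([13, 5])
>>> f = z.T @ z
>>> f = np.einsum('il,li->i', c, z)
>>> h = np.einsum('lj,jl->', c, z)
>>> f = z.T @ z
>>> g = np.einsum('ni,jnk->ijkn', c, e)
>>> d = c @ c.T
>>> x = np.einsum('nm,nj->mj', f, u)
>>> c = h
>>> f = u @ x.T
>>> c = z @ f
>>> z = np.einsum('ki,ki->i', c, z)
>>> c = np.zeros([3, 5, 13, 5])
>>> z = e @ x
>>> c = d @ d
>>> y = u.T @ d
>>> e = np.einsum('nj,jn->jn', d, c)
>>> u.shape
(13, 3)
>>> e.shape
(13, 13)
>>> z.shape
(3, 13, 3)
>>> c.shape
(13, 13)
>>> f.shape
(13, 13)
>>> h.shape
()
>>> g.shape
(5, 3, 13, 13)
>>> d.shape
(13, 13)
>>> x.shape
(13, 3)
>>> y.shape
(3, 13)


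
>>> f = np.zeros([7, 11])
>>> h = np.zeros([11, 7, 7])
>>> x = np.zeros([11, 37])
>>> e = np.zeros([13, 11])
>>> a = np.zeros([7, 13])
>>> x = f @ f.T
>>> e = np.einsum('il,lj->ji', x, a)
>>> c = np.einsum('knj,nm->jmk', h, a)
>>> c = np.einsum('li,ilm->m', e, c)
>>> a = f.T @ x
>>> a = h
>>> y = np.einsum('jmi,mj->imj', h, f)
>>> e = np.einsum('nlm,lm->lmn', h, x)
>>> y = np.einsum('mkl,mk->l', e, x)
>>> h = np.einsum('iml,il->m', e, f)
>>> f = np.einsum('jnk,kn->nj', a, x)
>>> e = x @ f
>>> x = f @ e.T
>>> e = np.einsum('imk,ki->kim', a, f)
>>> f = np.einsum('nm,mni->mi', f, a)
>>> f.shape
(11, 7)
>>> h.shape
(7,)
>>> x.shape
(7, 7)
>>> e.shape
(7, 11, 7)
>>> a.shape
(11, 7, 7)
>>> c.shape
(11,)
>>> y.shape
(11,)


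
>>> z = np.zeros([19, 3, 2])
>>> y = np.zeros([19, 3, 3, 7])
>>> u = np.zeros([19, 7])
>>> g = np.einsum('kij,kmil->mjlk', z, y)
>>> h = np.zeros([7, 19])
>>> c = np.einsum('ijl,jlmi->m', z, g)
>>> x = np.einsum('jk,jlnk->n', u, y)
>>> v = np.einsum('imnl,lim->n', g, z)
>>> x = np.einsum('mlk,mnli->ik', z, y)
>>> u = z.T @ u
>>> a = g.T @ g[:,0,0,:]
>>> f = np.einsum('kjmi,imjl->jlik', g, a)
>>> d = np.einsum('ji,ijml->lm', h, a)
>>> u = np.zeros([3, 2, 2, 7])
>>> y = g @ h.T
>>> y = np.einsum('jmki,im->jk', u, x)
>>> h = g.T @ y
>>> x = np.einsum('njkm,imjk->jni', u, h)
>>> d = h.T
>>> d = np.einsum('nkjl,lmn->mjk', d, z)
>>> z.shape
(19, 3, 2)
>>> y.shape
(3, 2)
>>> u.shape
(3, 2, 2, 7)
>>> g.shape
(3, 2, 7, 19)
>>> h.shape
(19, 7, 2, 2)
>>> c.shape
(7,)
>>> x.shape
(2, 3, 19)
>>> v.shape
(7,)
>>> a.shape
(19, 7, 2, 19)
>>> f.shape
(2, 19, 19, 3)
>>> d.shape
(3, 7, 2)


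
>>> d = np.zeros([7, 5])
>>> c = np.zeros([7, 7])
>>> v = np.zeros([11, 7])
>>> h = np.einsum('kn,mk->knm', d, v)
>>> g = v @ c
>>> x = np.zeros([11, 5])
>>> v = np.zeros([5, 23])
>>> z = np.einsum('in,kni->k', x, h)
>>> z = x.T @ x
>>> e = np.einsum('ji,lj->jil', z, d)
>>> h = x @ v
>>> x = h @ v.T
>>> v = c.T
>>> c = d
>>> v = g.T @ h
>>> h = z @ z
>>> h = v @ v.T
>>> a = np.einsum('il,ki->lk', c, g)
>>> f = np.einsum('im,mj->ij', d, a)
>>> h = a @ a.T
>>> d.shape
(7, 5)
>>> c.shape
(7, 5)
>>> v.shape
(7, 23)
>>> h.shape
(5, 5)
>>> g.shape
(11, 7)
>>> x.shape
(11, 5)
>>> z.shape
(5, 5)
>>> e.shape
(5, 5, 7)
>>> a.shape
(5, 11)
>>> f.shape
(7, 11)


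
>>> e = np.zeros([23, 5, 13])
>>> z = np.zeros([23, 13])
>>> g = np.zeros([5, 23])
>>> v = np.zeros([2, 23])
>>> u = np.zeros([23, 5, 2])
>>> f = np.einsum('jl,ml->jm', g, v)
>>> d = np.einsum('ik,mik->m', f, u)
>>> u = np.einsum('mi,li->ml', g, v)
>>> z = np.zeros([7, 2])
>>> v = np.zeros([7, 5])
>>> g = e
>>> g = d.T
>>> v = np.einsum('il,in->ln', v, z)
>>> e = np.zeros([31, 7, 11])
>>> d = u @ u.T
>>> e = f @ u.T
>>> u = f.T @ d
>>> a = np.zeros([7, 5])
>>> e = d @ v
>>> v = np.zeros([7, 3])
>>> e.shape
(5, 2)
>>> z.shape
(7, 2)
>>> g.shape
(23,)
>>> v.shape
(7, 3)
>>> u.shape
(2, 5)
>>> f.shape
(5, 2)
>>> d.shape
(5, 5)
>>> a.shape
(7, 5)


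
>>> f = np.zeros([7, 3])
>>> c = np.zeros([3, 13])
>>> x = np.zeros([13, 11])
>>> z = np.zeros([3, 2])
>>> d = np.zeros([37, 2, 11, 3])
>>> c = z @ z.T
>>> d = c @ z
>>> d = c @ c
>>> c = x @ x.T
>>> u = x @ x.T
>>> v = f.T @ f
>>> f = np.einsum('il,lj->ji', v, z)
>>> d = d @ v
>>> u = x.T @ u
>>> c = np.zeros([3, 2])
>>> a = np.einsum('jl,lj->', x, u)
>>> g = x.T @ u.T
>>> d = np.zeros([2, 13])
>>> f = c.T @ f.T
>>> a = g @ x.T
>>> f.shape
(2, 2)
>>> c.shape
(3, 2)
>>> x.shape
(13, 11)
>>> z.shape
(3, 2)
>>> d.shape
(2, 13)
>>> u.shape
(11, 13)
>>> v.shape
(3, 3)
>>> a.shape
(11, 13)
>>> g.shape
(11, 11)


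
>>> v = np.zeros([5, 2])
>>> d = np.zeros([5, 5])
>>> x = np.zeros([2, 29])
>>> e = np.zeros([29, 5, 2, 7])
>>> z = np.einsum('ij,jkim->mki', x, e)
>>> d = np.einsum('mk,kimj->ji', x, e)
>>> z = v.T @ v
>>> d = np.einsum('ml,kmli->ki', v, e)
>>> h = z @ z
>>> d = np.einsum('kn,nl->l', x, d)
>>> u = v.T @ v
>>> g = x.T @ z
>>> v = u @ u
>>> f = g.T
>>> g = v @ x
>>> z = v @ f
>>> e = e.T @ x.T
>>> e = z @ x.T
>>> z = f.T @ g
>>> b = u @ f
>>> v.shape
(2, 2)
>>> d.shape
(7,)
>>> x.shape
(2, 29)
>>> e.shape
(2, 2)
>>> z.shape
(29, 29)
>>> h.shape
(2, 2)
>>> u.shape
(2, 2)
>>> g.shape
(2, 29)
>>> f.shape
(2, 29)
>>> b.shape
(2, 29)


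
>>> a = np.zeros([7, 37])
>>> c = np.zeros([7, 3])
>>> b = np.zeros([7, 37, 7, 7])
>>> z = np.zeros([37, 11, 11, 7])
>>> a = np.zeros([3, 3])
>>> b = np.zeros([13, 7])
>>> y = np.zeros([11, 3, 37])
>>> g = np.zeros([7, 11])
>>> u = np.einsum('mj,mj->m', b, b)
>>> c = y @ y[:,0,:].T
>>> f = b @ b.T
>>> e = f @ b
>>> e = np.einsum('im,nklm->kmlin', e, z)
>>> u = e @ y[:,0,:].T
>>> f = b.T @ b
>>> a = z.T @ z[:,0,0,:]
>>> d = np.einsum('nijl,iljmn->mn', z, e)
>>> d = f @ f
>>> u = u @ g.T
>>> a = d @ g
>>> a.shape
(7, 11)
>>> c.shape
(11, 3, 11)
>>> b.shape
(13, 7)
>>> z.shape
(37, 11, 11, 7)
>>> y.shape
(11, 3, 37)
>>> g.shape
(7, 11)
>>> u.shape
(11, 7, 11, 13, 7)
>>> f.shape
(7, 7)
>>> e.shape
(11, 7, 11, 13, 37)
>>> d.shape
(7, 7)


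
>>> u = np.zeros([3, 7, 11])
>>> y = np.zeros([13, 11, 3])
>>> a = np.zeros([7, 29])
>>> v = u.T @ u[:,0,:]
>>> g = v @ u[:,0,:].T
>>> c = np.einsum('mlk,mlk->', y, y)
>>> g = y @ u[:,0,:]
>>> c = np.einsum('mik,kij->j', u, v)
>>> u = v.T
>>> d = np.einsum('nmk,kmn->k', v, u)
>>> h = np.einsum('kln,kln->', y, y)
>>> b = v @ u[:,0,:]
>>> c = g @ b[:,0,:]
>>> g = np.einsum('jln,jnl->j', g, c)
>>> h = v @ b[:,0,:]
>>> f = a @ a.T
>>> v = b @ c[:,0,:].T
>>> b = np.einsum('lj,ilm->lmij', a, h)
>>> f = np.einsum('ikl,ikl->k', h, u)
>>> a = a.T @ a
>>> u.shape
(11, 7, 11)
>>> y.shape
(13, 11, 3)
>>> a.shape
(29, 29)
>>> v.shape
(11, 7, 13)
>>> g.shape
(13,)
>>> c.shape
(13, 11, 11)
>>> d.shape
(11,)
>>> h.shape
(11, 7, 11)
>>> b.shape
(7, 11, 11, 29)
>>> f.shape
(7,)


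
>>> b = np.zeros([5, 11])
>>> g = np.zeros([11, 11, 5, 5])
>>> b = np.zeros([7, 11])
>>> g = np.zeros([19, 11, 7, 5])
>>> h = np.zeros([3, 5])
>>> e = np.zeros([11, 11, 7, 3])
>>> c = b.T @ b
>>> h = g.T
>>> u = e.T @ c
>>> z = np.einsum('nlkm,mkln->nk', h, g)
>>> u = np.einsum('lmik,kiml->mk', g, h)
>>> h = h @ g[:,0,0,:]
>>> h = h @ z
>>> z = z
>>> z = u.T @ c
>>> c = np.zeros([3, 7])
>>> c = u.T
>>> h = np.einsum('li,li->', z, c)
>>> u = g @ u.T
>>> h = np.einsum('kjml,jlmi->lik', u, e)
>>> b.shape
(7, 11)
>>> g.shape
(19, 11, 7, 5)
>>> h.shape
(11, 3, 19)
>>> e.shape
(11, 11, 7, 3)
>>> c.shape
(5, 11)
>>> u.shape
(19, 11, 7, 11)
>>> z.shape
(5, 11)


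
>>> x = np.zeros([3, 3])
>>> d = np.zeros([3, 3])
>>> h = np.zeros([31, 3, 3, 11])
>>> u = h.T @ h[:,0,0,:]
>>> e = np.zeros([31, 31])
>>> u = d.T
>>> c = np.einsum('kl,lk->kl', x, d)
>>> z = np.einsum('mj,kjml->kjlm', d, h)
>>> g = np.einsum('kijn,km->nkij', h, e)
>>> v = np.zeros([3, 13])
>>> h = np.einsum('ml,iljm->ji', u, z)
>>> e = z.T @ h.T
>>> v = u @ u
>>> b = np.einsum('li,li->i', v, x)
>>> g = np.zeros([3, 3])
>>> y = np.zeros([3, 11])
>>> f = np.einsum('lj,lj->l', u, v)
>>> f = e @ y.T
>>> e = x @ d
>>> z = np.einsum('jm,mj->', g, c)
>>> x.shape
(3, 3)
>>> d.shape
(3, 3)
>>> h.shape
(11, 31)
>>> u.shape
(3, 3)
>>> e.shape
(3, 3)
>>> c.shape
(3, 3)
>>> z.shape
()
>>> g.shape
(3, 3)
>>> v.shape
(3, 3)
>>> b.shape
(3,)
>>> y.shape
(3, 11)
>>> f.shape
(3, 11, 3, 3)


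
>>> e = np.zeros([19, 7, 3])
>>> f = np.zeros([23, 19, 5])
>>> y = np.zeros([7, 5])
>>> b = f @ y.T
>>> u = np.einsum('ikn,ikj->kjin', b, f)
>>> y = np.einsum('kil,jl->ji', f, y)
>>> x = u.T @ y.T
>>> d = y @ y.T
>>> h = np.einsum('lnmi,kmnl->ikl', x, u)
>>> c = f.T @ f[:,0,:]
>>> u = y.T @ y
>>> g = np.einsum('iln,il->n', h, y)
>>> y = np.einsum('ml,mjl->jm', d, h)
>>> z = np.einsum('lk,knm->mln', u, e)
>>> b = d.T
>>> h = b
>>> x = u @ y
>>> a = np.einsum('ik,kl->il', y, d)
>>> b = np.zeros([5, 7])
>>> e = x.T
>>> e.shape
(7, 19)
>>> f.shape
(23, 19, 5)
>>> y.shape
(19, 7)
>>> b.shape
(5, 7)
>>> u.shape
(19, 19)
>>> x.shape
(19, 7)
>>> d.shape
(7, 7)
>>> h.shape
(7, 7)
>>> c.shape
(5, 19, 5)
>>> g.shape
(7,)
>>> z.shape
(3, 19, 7)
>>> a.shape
(19, 7)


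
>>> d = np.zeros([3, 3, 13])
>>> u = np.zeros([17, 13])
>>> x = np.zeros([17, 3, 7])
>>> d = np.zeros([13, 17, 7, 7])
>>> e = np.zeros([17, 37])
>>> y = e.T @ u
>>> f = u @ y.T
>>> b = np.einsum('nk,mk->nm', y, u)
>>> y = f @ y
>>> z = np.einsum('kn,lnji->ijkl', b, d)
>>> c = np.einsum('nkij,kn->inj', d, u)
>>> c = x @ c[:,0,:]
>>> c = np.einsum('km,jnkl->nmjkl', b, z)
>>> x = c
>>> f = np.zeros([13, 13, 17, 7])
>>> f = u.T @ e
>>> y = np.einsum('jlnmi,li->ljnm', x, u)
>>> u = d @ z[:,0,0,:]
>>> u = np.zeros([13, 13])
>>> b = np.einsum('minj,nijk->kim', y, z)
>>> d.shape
(13, 17, 7, 7)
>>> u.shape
(13, 13)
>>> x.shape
(7, 17, 7, 37, 13)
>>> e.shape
(17, 37)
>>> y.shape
(17, 7, 7, 37)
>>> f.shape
(13, 37)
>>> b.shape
(13, 7, 17)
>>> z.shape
(7, 7, 37, 13)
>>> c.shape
(7, 17, 7, 37, 13)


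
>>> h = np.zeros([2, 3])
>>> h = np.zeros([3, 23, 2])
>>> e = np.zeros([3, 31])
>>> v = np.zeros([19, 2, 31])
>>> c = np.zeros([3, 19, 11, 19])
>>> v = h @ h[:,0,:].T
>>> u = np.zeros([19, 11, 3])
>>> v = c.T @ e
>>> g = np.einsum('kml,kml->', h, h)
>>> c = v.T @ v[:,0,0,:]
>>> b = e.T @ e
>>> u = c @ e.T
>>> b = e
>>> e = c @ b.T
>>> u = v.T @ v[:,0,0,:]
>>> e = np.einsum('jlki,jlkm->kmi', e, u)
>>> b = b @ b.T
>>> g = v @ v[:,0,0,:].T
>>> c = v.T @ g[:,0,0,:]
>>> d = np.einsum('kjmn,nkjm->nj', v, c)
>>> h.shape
(3, 23, 2)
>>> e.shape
(11, 31, 3)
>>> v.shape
(19, 11, 19, 31)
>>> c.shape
(31, 19, 11, 19)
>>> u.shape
(31, 19, 11, 31)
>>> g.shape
(19, 11, 19, 19)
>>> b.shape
(3, 3)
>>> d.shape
(31, 11)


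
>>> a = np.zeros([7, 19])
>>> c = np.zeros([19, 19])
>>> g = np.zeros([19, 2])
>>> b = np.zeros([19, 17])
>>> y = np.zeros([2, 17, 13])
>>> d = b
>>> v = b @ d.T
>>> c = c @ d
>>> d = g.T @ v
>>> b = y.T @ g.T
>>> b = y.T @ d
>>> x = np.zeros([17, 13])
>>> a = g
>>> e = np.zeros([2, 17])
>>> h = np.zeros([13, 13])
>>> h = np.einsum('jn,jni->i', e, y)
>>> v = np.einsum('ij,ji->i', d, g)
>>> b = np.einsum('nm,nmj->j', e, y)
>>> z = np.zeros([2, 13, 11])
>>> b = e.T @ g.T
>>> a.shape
(19, 2)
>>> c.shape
(19, 17)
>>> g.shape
(19, 2)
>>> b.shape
(17, 19)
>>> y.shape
(2, 17, 13)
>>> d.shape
(2, 19)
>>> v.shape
(2,)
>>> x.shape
(17, 13)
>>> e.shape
(2, 17)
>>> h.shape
(13,)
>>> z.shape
(2, 13, 11)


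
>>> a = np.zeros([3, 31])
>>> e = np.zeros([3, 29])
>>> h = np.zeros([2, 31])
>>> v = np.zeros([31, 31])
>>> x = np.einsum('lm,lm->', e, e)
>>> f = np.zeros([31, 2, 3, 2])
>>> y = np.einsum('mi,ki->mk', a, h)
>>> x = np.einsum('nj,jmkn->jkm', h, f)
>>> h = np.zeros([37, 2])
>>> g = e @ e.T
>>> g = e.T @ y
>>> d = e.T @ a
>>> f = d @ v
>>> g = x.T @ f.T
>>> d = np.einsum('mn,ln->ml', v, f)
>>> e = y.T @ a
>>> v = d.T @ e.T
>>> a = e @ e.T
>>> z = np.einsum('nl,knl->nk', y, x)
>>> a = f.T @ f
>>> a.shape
(31, 31)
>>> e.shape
(2, 31)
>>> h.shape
(37, 2)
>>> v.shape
(29, 2)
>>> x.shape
(31, 3, 2)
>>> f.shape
(29, 31)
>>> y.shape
(3, 2)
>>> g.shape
(2, 3, 29)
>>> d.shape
(31, 29)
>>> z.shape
(3, 31)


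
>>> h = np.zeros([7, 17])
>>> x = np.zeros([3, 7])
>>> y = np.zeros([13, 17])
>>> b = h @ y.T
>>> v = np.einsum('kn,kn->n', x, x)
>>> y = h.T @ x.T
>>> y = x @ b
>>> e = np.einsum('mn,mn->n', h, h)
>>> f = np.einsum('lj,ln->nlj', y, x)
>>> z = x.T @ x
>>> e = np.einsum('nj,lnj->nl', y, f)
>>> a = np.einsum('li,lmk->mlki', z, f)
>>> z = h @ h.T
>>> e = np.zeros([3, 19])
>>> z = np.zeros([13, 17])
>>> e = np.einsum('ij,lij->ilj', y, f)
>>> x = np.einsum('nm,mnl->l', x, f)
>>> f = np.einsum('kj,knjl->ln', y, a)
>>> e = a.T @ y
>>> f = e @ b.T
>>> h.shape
(7, 17)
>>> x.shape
(13,)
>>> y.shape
(3, 13)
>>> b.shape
(7, 13)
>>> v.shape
(7,)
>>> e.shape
(7, 13, 7, 13)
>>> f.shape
(7, 13, 7, 7)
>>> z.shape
(13, 17)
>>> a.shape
(3, 7, 13, 7)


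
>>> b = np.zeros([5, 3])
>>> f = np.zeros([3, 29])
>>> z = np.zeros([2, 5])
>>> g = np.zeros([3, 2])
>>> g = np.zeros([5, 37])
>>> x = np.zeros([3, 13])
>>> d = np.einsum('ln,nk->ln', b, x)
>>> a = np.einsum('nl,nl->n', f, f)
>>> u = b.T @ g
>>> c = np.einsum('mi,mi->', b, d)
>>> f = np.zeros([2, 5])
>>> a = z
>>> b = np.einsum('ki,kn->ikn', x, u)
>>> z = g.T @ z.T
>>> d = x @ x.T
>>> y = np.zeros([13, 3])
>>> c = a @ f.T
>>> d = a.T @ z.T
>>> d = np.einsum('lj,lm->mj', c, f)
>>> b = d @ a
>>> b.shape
(5, 5)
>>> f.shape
(2, 5)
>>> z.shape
(37, 2)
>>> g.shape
(5, 37)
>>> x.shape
(3, 13)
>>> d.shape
(5, 2)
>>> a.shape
(2, 5)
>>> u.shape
(3, 37)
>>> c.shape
(2, 2)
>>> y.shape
(13, 3)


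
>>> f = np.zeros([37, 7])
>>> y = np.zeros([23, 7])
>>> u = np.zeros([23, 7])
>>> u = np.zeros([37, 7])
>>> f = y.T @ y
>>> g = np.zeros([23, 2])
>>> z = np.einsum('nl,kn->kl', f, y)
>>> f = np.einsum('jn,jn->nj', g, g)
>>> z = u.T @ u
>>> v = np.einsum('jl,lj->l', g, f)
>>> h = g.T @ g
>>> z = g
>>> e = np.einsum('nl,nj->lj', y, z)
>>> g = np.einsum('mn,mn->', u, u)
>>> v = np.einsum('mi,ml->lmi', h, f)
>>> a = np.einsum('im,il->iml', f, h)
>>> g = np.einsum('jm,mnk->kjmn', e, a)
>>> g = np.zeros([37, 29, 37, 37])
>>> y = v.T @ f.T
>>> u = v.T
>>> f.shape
(2, 23)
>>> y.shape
(2, 2, 2)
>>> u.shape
(2, 2, 23)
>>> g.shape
(37, 29, 37, 37)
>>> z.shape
(23, 2)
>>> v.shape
(23, 2, 2)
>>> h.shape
(2, 2)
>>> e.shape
(7, 2)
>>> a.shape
(2, 23, 2)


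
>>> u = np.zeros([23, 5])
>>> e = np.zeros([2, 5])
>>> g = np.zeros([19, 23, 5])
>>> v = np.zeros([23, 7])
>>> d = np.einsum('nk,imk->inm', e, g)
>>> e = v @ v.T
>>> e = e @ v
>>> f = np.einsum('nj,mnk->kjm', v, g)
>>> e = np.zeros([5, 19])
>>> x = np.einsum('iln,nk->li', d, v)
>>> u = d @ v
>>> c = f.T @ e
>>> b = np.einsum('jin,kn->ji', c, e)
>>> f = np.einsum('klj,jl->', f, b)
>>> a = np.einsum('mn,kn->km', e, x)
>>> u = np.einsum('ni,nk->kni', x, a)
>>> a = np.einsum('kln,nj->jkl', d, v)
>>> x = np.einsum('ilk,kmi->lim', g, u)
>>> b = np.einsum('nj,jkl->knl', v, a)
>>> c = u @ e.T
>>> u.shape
(5, 2, 19)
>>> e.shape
(5, 19)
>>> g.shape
(19, 23, 5)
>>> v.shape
(23, 7)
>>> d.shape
(19, 2, 23)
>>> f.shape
()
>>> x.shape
(23, 19, 2)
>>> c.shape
(5, 2, 5)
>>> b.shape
(19, 23, 2)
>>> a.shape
(7, 19, 2)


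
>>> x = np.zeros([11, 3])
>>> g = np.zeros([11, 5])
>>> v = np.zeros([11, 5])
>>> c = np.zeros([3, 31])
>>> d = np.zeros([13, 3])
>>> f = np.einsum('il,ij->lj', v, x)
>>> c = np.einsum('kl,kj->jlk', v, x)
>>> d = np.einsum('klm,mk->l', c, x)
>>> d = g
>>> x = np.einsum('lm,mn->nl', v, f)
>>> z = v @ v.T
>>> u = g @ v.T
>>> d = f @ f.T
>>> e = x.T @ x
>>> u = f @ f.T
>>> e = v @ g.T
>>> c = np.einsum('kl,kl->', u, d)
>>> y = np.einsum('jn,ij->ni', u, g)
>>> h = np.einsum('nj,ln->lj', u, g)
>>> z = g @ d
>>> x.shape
(3, 11)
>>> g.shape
(11, 5)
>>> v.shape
(11, 5)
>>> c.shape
()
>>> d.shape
(5, 5)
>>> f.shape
(5, 3)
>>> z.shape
(11, 5)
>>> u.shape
(5, 5)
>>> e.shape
(11, 11)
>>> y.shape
(5, 11)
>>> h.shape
(11, 5)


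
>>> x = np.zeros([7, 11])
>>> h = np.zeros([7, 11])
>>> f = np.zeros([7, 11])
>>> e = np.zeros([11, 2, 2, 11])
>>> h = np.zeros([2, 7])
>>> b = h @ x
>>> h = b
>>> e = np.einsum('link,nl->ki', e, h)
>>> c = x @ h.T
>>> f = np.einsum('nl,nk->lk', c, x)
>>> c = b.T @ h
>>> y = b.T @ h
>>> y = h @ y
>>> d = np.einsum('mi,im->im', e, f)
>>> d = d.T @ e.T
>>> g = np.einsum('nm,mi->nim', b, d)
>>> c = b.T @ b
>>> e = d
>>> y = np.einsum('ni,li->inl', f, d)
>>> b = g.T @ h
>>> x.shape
(7, 11)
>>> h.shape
(2, 11)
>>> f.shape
(2, 11)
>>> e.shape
(11, 11)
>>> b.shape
(11, 11, 11)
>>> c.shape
(11, 11)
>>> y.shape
(11, 2, 11)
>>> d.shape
(11, 11)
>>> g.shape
(2, 11, 11)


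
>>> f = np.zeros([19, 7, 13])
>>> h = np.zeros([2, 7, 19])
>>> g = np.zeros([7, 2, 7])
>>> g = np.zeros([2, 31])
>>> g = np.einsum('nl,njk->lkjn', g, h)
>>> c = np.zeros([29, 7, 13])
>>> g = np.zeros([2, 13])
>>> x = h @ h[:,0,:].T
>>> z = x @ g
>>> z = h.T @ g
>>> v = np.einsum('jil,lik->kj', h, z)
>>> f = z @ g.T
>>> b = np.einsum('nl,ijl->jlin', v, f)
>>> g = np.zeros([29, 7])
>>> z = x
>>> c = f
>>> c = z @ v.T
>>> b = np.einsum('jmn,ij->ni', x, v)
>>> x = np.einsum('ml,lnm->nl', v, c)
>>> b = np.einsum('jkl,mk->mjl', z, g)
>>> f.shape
(19, 7, 2)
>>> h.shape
(2, 7, 19)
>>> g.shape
(29, 7)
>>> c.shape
(2, 7, 13)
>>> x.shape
(7, 2)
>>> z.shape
(2, 7, 2)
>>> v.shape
(13, 2)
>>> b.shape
(29, 2, 2)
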